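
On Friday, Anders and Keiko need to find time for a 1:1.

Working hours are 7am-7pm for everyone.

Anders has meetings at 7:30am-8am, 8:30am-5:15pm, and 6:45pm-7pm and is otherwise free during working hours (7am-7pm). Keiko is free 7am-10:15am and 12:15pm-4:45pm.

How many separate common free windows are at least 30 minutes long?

2

Anders free within 07:00–19:00: 07:00–07:30, 08:00–08:30, 17:15–18:45.
Anders ∩ Keiko: 07:00–07:30, 08:00–08:30.
Windows ≥ 30 min: 07:00–07:30, 08:00–08:30.
That's 2 windows.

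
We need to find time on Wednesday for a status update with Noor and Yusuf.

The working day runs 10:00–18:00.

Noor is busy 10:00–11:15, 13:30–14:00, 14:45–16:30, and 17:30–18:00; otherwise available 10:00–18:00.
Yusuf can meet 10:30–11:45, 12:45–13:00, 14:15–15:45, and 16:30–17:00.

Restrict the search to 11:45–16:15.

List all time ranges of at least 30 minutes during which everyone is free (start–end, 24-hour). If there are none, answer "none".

Noor free within 10:00–18:00: 11:15–13:30, 14:00–14:45, 16:30–17:30.
Noor ∩ Yusuf: 11:15–11:45, 12:45–13:00, 14:15–14:45, 16:30–17:00.
Restricted to 11:45–16:15: 12:45–13:00, 14:15–14:45.
Windows ≥ 30 min: 14:15–14:45.

14:15–14:45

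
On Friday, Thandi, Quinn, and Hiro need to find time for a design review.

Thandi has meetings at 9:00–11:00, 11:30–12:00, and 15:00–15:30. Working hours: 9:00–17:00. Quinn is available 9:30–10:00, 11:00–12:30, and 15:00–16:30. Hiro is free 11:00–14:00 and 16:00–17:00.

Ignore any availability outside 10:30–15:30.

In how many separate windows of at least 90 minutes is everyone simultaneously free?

0

Thandi free within 09:00–17:00: 11:00–11:30, 12:00–15:00, 15:30–17:00.
Thandi ∩ Quinn: 11:00–11:30, 12:00–12:30, 15:30–16:30.
Thandi ∩ Quinn ∩ Hiro: 11:00–11:30, 12:00–12:30, 16:00–16:30.
Restricted to 10:30–15:30: 11:00–11:30, 12:00–12:30.
Windows ≥ 90 min: (none).
That's 0 windows.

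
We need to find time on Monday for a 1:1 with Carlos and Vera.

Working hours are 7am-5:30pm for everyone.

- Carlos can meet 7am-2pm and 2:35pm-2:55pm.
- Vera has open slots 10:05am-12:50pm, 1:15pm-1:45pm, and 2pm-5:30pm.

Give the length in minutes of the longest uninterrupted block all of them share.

Carlos ∩ Vera: 10:05–12:50, 13:15–13:45, 14:35–14:55.
Common window lengths: 165, 30, 20 min; longest is 165.

165 minutes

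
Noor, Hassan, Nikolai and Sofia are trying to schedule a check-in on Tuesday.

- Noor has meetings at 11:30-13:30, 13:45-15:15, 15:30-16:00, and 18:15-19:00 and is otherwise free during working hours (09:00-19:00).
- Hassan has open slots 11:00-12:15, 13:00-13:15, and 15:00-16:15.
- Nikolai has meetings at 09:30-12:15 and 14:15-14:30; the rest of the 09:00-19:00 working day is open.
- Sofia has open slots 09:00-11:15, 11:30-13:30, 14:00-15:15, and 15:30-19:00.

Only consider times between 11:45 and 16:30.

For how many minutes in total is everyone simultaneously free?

15 minutes

Noor free within 09:00–19:00: 09:00–11:30, 13:30–13:45, 15:15–15:30, 16:00–18:15.
Nikolai free within 09:00–19:00: 09:00–09:30, 12:15–14:15, 14:30–19:00.
Noor ∩ Hassan: 11:00–11:30, 15:15–15:30, 16:00–16:15.
Noor ∩ Hassan ∩ Nikolai: 15:15–15:30, 16:00–16:15.
Noor ∩ Hassan ∩ Nikolai ∩ Sofia: 16:00–16:15.
Restricted to 11:45–16:30: 16:00–16:15.
Total common minutes: 15.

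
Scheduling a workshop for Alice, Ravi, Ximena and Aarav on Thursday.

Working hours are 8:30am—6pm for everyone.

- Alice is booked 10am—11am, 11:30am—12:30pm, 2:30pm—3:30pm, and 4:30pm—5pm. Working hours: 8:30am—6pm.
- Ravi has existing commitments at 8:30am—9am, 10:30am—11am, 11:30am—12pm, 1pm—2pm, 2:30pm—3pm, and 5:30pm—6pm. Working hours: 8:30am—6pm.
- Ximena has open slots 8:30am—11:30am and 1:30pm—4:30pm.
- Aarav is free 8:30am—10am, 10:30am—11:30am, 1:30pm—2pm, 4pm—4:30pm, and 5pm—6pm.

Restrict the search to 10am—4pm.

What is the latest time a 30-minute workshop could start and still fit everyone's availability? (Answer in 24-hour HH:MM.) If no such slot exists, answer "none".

Alice free within 08:30–18:00: 08:30–10:00, 11:00–11:30, 12:30–14:30, 15:30–16:30, 17:00–18:00.
Ravi free within 08:30–18:00: 09:00–10:30, 11:00–11:30, 12:00–13:00, 14:00–14:30, 15:00–17:30.
Alice ∩ Ravi: 09:00–10:00, 11:00–11:30, 12:30–13:00, 14:00–14:30, 15:30–16:30, 17:00–17:30.
Alice ∩ Ravi ∩ Ximena: 09:00–10:00, 11:00–11:30, 14:00–14:30, 15:30–16:30.
Alice ∩ Ravi ∩ Ximena ∩ Aarav: 09:00–10:00, 11:00–11:30, 16:00–16:30.
Restricted to 10:00–16:00: 11:00–11:30.
Windows ≥ 30 min: 11:00–11:30.
Latest start in the last window 11:00–11:30 is 11:30 − 30 min = 11:00.

11:00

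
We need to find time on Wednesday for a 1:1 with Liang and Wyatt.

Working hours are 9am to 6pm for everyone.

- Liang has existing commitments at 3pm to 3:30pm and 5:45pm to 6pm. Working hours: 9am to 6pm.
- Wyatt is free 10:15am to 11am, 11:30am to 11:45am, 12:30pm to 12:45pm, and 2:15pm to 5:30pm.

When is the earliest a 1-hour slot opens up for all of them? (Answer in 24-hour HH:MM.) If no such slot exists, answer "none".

15:30

Liang free within 09:00–18:00: 09:00–15:00, 15:30–17:45.
Liang ∩ Wyatt: 10:15–11:00, 11:30–11:45, 12:30–12:45, 14:15–15:00, 15:30–17:30.
Windows ≥ 60 min: 15:30–17:30.
Earliest such window starts at 15:30.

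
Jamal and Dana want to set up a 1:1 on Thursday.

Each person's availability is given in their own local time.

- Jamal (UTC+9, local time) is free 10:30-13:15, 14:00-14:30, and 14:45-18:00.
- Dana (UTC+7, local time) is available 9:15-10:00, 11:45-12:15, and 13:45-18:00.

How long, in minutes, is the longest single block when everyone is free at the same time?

135 minutes

Jamal → UTC: 01:30–04:15, 05:00–05:30, 05:45–09:00.
Dana → UTC: 02:15–03:00, 04:45–05:15, 06:45–11:00.
Jamal ∩ Dana: 02:15–03:00, 05:00–05:15, 06:45–09:00.
Common window lengths: 45, 15, 135 min; longest is 135.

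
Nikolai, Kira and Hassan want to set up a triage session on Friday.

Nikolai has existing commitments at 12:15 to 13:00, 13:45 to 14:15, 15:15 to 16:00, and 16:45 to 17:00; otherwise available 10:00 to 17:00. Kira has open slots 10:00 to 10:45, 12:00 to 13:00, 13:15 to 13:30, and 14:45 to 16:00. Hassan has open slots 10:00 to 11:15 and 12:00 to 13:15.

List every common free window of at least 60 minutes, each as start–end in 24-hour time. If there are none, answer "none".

Nikolai free within 10:00–17:00: 10:00–12:15, 13:00–13:45, 14:15–15:15, 16:00–16:45.
Nikolai ∩ Kira: 10:00–10:45, 12:00–12:15, 13:15–13:30, 14:45–15:15.
Nikolai ∩ Kira ∩ Hassan: 10:00–10:45, 12:00–12:15.
Windows ≥ 60 min: (none).

none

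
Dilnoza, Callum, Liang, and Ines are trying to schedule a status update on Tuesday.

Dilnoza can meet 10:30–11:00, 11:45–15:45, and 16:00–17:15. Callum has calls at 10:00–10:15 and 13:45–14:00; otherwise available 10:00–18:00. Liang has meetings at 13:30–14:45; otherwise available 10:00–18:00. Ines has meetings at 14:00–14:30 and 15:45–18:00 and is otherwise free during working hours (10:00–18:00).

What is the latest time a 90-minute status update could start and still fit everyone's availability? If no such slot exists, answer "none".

12:00

Callum free within 10:00–18:00: 10:15–13:45, 14:00–18:00.
Liang free within 10:00–18:00: 10:00–13:30, 14:45–18:00.
Ines free within 10:00–18:00: 10:00–14:00, 14:30–15:45.
Dilnoza ∩ Callum: 10:30–11:00, 11:45–13:45, 14:00–15:45, 16:00–17:15.
Dilnoza ∩ Callum ∩ Liang: 10:30–11:00, 11:45–13:30, 14:45–15:45, 16:00–17:15.
Dilnoza ∩ Callum ∩ Liang ∩ Ines: 10:30–11:00, 11:45–13:30, 14:45–15:45.
Windows ≥ 90 min: 11:45–13:30.
Latest start in the last window 11:45–13:30 is 13:30 − 90 min = 12:00.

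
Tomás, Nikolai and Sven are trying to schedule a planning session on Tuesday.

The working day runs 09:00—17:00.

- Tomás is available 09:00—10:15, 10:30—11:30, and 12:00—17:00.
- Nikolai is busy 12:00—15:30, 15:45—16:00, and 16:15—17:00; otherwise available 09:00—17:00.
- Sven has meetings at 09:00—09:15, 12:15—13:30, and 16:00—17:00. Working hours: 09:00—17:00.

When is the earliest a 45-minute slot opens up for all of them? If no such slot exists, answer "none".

Nikolai free within 09:00–17:00: 09:00–12:00, 15:30–15:45, 16:00–16:15.
Sven free within 09:00–17:00: 09:15–12:15, 13:30–16:00.
Tomás ∩ Nikolai: 09:00–10:15, 10:30–11:30, 15:30–15:45, 16:00–16:15.
Tomás ∩ Nikolai ∩ Sven: 09:15–10:15, 10:30–11:30, 15:30–15:45.
Windows ≥ 45 min: 09:15–10:15, 10:30–11:30.
Earliest such window starts at 09:15.

09:15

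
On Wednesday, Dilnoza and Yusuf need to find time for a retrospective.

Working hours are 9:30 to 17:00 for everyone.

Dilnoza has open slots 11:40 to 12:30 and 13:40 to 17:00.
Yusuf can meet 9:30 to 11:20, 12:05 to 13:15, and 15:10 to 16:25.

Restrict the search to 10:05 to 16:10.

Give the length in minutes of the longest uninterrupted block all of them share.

60 minutes

Dilnoza ∩ Yusuf: 12:05–12:30, 15:10–16:25.
Restricted to 10:05–16:10: 12:05–12:30, 15:10–16:10.
Common window lengths: 25, 60 min; longest is 60.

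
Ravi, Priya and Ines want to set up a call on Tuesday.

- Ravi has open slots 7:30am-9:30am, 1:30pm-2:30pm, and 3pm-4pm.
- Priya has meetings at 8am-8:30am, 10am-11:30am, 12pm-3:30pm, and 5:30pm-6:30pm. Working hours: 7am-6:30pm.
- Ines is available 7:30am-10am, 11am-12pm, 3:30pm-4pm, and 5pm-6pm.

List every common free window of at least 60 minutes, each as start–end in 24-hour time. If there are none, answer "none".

08:30–09:30

Priya free within 07:00–18:30: 07:00–08:00, 08:30–10:00, 11:30–12:00, 15:30–17:30.
Ravi ∩ Priya: 07:30–08:00, 08:30–09:30, 15:30–16:00.
Ravi ∩ Priya ∩ Ines: 07:30–08:00, 08:30–09:30, 15:30–16:00.
Windows ≥ 60 min: 08:30–09:30.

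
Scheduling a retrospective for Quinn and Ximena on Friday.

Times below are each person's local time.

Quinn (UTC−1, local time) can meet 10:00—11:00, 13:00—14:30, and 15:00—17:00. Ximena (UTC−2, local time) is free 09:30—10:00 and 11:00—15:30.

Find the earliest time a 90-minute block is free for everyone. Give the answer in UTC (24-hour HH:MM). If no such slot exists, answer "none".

Quinn → UTC: 11:00–12:00, 14:00–15:30, 16:00–18:00.
Ximena → UTC: 11:30–12:00, 13:00–17:30.
Quinn ∩ Ximena: 11:30–12:00, 14:00–15:30, 16:00–17:30.
Windows ≥ 90 min: 14:00–15:30, 16:00–17:30.
Earliest such window starts at 14:00.

14:00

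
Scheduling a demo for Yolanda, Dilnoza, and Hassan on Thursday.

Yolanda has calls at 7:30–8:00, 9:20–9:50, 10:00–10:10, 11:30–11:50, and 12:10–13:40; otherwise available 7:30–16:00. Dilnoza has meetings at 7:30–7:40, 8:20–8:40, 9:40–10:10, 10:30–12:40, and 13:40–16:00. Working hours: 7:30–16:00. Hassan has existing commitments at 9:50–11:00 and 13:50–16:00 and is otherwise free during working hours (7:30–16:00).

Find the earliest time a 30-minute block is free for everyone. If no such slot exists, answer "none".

08:40

Yolanda free within 07:30–16:00: 08:00–09:20, 09:50–10:00, 10:10–11:30, 11:50–12:10, 13:40–16:00.
Dilnoza free within 07:30–16:00: 07:40–08:20, 08:40–09:40, 10:10–10:30, 12:40–13:40.
Hassan free within 07:30–16:00: 07:30–09:50, 11:00–13:50.
Yolanda ∩ Dilnoza: 08:00–08:20, 08:40–09:20, 10:10–10:30.
Yolanda ∩ Dilnoza ∩ Hassan: 08:00–08:20, 08:40–09:20.
Windows ≥ 30 min: 08:40–09:20.
Earliest such window starts at 08:40.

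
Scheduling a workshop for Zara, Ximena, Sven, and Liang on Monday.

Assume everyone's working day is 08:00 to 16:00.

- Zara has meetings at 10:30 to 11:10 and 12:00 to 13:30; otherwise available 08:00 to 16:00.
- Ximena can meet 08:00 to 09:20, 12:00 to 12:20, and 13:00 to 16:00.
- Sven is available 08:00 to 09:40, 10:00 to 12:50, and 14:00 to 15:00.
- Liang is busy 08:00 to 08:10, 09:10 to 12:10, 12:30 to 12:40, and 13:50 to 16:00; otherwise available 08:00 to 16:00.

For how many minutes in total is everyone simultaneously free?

Zara free within 08:00–16:00: 08:00–10:30, 11:10–12:00, 13:30–16:00.
Liang free within 08:00–16:00: 08:10–09:10, 12:10–12:30, 12:40–13:50.
Zara ∩ Ximena: 08:00–09:20, 13:30–16:00.
Zara ∩ Ximena ∩ Sven: 08:00–09:20, 14:00–15:00.
Zara ∩ Ximena ∩ Sven ∩ Liang: 08:10–09:10.
Total common minutes: 60.

60 minutes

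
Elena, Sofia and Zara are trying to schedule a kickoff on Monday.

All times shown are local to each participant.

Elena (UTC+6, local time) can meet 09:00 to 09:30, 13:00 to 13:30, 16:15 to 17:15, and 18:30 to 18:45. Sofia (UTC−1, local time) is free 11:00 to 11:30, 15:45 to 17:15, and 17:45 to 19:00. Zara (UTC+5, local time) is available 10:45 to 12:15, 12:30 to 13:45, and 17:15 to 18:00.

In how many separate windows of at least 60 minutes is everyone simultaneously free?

0

Elena → UTC: 03:00–03:30, 07:00–07:30, 10:15–11:15, 12:30–12:45.
Sofia → UTC: 12:00–12:30, 16:45–18:15, 18:45–20:00.
Zara → UTC: 05:45–07:15, 07:30–08:45, 12:15–13:00.
Elena ∩ Sofia: (none).
Elena ∩ Sofia ∩ Zara: (none).
Windows ≥ 60 min: (none).
That's 0 windows.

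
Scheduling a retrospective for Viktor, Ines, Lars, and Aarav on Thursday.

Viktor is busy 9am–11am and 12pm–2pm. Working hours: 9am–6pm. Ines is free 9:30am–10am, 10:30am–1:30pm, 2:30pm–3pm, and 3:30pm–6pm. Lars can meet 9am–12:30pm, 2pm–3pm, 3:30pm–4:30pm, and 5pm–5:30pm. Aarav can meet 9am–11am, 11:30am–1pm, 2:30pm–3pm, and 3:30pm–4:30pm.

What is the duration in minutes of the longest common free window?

Viktor free within 09:00–18:00: 11:00–12:00, 14:00–18:00.
Viktor ∩ Ines: 11:00–12:00, 14:30–15:00, 15:30–18:00.
Viktor ∩ Ines ∩ Lars: 11:00–12:00, 14:30–15:00, 15:30–16:30, 17:00–17:30.
Viktor ∩ Ines ∩ Lars ∩ Aarav: 11:30–12:00, 14:30–15:00, 15:30–16:30.
Common window lengths: 30, 30, 60 min; longest is 60.

60 minutes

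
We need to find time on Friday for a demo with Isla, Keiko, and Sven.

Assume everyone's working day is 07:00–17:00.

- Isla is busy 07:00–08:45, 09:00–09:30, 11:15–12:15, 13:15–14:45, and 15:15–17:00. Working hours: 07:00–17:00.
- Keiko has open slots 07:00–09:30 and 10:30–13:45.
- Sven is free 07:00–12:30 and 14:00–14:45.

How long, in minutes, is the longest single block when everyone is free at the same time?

45 minutes

Isla free within 07:00–17:00: 08:45–09:00, 09:30–11:15, 12:15–13:15, 14:45–15:15.
Isla ∩ Keiko: 08:45–09:00, 10:30–11:15, 12:15–13:15.
Isla ∩ Keiko ∩ Sven: 08:45–09:00, 10:30–11:15, 12:15–12:30.
Common window lengths: 15, 45, 15 min; longest is 45.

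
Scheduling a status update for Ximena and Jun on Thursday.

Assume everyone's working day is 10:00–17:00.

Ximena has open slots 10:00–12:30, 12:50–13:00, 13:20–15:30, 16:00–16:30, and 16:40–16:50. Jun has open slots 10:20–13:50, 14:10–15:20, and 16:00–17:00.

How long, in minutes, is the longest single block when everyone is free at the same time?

130 minutes

Ximena ∩ Jun: 10:20–12:30, 12:50–13:00, 13:20–13:50, 14:10–15:20, 16:00–16:30, 16:40–16:50.
Common window lengths: 130, 10, 30, 70, 30, 10 min; longest is 130.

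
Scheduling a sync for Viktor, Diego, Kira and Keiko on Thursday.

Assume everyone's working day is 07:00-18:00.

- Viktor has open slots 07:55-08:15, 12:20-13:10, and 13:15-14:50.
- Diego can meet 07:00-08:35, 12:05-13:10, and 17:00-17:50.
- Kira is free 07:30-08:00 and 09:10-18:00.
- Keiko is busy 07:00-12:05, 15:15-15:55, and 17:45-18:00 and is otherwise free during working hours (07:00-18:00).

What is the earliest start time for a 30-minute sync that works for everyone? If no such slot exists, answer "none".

12:20

Keiko free within 07:00–18:00: 12:05–15:15, 15:55–17:45.
Viktor ∩ Diego: 07:55–08:15, 12:20–13:10.
Viktor ∩ Diego ∩ Kira: 07:55–08:00, 12:20–13:10.
Viktor ∩ Diego ∩ Kira ∩ Keiko: 12:20–13:10.
Windows ≥ 30 min: 12:20–13:10.
Earliest such window starts at 12:20.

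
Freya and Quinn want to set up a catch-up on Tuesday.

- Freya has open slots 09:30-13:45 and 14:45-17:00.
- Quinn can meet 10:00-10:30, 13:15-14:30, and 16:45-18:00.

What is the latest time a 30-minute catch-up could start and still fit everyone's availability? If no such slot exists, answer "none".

13:15

Freya ∩ Quinn: 10:00–10:30, 13:15–13:45, 16:45–17:00.
Windows ≥ 30 min: 10:00–10:30, 13:15–13:45.
Latest start in the last window 13:15–13:45 is 13:45 − 30 min = 13:15.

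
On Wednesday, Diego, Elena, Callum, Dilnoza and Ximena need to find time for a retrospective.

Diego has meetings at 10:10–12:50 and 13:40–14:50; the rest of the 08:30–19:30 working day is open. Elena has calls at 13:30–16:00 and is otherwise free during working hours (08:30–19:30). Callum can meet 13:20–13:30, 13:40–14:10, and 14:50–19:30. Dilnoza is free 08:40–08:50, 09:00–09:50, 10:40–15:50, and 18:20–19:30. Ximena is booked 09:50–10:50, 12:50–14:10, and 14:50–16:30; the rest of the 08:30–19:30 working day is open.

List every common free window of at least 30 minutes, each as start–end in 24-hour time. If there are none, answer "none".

Diego free within 08:30–19:30: 08:30–10:10, 12:50–13:40, 14:50–19:30.
Elena free within 08:30–19:30: 08:30–13:30, 16:00–19:30.
Ximena free within 08:30–19:30: 08:30–09:50, 10:50–12:50, 14:10–14:50, 16:30–19:30.
Diego ∩ Elena: 08:30–10:10, 12:50–13:30, 16:00–19:30.
Diego ∩ Elena ∩ Callum: 13:20–13:30, 16:00–19:30.
Diego ∩ Elena ∩ Callum ∩ Dilnoza: 13:20–13:30, 18:20–19:30.
Diego ∩ Elena ∩ Callum ∩ Dilnoza ∩ Ximena: 18:20–19:30.
Windows ≥ 30 min: 18:20–19:30.

18:20–19:30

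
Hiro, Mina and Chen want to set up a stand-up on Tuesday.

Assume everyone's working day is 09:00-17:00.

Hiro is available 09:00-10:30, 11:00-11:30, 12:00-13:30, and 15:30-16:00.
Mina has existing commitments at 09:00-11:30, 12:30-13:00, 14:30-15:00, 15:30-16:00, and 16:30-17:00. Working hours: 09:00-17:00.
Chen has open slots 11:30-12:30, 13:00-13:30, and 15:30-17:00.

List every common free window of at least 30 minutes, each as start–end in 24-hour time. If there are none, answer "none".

12:00–12:30, 13:00–13:30

Mina free within 09:00–17:00: 11:30–12:30, 13:00–14:30, 15:00–15:30, 16:00–16:30.
Hiro ∩ Mina: 12:00–12:30, 13:00–13:30.
Hiro ∩ Mina ∩ Chen: 12:00–12:30, 13:00–13:30.
Windows ≥ 30 min: 12:00–12:30, 13:00–13:30.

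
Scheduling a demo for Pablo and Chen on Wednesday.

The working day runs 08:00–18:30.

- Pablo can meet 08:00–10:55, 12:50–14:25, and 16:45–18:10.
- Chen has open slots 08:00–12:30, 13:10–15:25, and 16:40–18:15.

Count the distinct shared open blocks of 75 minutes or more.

Pablo ∩ Chen: 08:00–10:55, 13:10–14:25, 16:45–18:10.
Windows ≥ 75 min: 08:00–10:55, 13:10–14:25, 16:45–18:10.
That's 3 windows.

3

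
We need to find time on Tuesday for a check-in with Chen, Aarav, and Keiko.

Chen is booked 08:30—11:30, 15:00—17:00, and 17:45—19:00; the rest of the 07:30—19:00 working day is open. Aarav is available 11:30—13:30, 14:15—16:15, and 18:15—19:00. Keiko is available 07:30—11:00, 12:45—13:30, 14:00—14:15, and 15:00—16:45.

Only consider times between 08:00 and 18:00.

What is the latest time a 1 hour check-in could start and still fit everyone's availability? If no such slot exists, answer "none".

none

Chen free within 07:30–19:00: 07:30–08:30, 11:30–15:00, 17:00–17:45.
Chen ∩ Aarav: 11:30–13:30, 14:15–15:00.
Chen ∩ Aarav ∩ Keiko: 12:45–13:30.
Restricted to 08:00–18:00: 12:45–13:30.
Windows ≥ 60 min: (none).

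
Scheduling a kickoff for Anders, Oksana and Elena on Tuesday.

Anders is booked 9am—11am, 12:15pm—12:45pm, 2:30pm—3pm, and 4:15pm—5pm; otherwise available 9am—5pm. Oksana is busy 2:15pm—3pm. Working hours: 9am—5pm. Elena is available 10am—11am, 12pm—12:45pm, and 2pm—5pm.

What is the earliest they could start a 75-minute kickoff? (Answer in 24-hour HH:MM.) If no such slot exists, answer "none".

Anders free within 09:00–17:00: 11:00–12:15, 12:45–14:30, 15:00–16:15.
Oksana free within 09:00–17:00: 09:00–14:15, 15:00–17:00.
Anders ∩ Oksana: 11:00–12:15, 12:45–14:15, 15:00–16:15.
Anders ∩ Oksana ∩ Elena: 12:00–12:15, 14:00–14:15, 15:00–16:15.
Windows ≥ 75 min: 15:00–16:15.
Earliest such window starts at 15:00.

15:00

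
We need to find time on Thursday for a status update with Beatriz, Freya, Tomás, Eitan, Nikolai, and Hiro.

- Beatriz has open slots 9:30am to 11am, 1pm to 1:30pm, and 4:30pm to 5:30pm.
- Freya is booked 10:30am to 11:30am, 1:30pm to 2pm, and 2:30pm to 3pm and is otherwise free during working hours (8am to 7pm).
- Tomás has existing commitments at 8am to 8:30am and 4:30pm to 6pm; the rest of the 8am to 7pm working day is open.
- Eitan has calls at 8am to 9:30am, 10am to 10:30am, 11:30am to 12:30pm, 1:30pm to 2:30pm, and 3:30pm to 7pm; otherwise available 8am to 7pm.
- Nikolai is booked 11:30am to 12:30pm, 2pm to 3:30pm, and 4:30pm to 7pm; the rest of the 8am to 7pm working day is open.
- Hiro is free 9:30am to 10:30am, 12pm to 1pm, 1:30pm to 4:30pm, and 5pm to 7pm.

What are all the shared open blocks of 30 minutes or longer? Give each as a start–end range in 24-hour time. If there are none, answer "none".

Freya free within 08:00–19:00: 08:00–10:30, 11:30–13:30, 14:00–14:30, 15:00–19:00.
Tomás free within 08:00–19:00: 08:30–16:30, 18:00–19:00.
Eitan free within 08:00–19:00: 09:30–10:00, 10:30–11:30, 12:30–13:30, 14:30–15:30.
Nikolai free within 08:00–19:00: 08:00–11:30, 12:30–14:00, 15:30–16:30.
Beatriz ∩ Freya: 09:30–10:30, 13:00–13:30, 16:30–17:30.
Beatriz ∩ Freya ∩ Tomás: 09:30–10:30, 13:00–13:30.
Beatriz ∩ Freya ∩ Tomás ∩ Eitan: 09:30–10:00, 13:00–13:30.
Beatriz ∩ Freya ∩ Tomás ∩ Eitan ∩ Nikolai: 09:30–10:00, 13:00–13:30.
Beatriz ∩ Freya ∩ Tomás ∩ Eitan ∩ Nikolai ∩ Hiro: 09:30–10:00.
Windows ≥ 30 min: 09:30–10:00.

09:30–10:00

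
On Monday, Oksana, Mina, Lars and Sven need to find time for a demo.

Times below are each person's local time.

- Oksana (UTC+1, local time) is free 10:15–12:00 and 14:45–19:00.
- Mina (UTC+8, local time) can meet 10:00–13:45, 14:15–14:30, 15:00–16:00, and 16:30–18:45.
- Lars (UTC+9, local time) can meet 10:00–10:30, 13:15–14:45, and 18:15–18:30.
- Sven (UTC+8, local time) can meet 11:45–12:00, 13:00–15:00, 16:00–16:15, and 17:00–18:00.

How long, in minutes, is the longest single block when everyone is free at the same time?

15 minutes

Oksana → UTC: 09:15–11:00, 13:45–18:00.
Mina → UTC: 02:00–05:45, 06:15–06:30, 07:00–08:00, 08:30–10:45.
Lars → UTC: 01:00–01:30, 04:15–05:45, 09:15–09:30.
Sven → UTC: 03:45–04:00, 05:00–07:00, 08:00–08:15, 09:00–10:00.
Oksana ∩ Mina: 09:15–10:45.
Oksana ∩ Mina ∩ Lars: 09:15–09:30.
Oksana ∩ Mina ∩ Lars ∩ Sven: 09:15–09:30.
Single common window of 15 minutes.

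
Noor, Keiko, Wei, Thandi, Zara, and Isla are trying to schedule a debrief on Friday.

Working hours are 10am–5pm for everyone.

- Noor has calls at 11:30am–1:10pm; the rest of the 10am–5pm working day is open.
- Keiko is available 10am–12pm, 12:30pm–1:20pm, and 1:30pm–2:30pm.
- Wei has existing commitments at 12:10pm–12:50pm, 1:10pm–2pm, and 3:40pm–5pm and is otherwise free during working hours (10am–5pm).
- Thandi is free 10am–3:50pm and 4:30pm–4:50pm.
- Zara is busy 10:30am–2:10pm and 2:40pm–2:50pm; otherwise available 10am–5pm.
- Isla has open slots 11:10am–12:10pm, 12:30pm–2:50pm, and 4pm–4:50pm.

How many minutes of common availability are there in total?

Noor free within 10:00–17:00: 10:00–11:30, 13:10–17:00.
Wei free within 10:00–17:00: 10:00–12:10, 12:50–13:10, 14:00–15:40.
Zara free within 10:00–17:00: 10:00–10:30, 14:10–14:40, 14:50–17:00.
Noor ∩ Keiko: 10:00–11:30, 13:10–13:20, 13:30–14:30.
Noor ∩ Keiko ∩ Wei: 10:00–11:30, 14:00–14:30.
Noor ∩ Keiko ∩ Wei ∩ Thandi: 10:00–11:30, 14:00–14:30.
Noor ∩ Keiko ∩ Wei ∩ Thandi ∩ Zara: 10:00–10:30, 14:10–14:30.
Noor ∩ Keiko ∩ Wei ∩ Thandi ∩ Zara ∩ Isla: 14:10–14:30.
Total common minutes: 20.

20 minutes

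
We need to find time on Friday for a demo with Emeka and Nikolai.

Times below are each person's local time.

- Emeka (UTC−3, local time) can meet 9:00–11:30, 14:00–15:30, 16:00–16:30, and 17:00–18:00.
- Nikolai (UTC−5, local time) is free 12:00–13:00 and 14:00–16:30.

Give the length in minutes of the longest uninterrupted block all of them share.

60 minutes

Emeka → UTC: 12:00–14:30, 17:00–18:30, 19:00–19:30, 20:00–21:00.
Nikolai → UTC: 17:00–18:00, 19:00–21:30.
Emeka ∩ Nikolai: 17:00–18:00, 19:00–19:30, 20:00–21:00.
Common window lengths: 60, 30, 60 min; longest is 60.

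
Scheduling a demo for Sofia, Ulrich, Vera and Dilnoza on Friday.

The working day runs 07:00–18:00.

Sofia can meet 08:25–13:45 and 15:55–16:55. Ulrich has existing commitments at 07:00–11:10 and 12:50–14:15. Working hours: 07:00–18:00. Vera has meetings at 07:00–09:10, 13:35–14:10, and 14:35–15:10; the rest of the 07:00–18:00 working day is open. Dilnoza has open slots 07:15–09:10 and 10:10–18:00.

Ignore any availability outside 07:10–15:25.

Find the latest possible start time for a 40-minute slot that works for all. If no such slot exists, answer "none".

Ulrich free within 07:00–18:00: 11:10–12:50, 14:15–18:00.
Vera free within 07:00–18:00: 09:10–13:35, 14:10–14:35, 15:10–18:00.
Sofia ∩ Ulrich: 11:10–12:50, 15:55–16:55.
Sofia ∩ Ulrich ∩ Vera: 11:10–12:50, 15:55–16:55.
Sofia ∩ Ulrich ∩ Vera ∩ Dilnoza: 11:10–12:50, 15:55–16:55.
Restricted to 07:10–15:25: 11:10–12:50.
Windows ≥ 40 min: 11:10–12:50.
Latest start in the last window 11:10–12:50 is 12:50 − 40 min = 12:10.

12:10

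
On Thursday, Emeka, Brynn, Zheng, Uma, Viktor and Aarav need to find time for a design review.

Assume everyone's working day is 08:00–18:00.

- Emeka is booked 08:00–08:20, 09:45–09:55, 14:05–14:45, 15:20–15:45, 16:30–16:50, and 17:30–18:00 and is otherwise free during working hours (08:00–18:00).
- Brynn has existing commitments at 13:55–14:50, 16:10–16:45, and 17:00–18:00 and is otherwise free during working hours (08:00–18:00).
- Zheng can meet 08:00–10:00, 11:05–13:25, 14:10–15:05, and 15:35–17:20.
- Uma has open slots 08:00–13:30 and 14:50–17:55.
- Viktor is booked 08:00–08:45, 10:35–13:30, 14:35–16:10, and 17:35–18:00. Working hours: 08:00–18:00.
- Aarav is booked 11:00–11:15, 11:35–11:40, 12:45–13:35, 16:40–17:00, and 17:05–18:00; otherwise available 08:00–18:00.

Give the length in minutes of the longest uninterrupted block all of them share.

Emeka free within 08:00–18:00: 08:20–09:45, 09:55–14:05, 14:45–15:20, 15:45–16:30, 16:50–17:30.
Brynn free within 08:00–18:00: 08:00–13:55, 14:50–16:10, 16:45–17:00.
Viktor free within 08:00–18:00: 08:45–10:35, 13:30–14:35, 16:10–17:35.
Aarav free within 08:00–18:00: 08:00–11:00, 11:15–11:35, 11:40–12:45, 13:35–16:40, 17:00–17:05.
Emeka ∩ Brynn: 08:20–09:45, 09:55–13:55, 14:50–15:20, 15:45–16:10, 16:50–17:00.
Emeka ∩ Brynn ∩ Zheng: 08:20–09:45, 09:55–10:00, 11:05–13:25, 14:50–15:05, 15:45–16:10, 16:50–17:00.
Emeka ∩ Brynn ∩ Zheng ∩ Uma: 08:20–09:45, 09:55–10:00, 11:05–13:25, 14:50–15:05, 15:45–16:10, 16:50–17:00.
Emeka ∩ Brynn ∩ Zheng ∩ Uma ∩ Viktor: 08:45–09:45, 09:55–10:00, 16:50–17:00.
Emeka ∩ Brynn ∩ Zheng ∩ Uma ∩ Viktor ∩ Aarav: 08:45–09:45, 09:55–10:00.
Common window lengths: 60, 5 min; longest is 60.

60 minutes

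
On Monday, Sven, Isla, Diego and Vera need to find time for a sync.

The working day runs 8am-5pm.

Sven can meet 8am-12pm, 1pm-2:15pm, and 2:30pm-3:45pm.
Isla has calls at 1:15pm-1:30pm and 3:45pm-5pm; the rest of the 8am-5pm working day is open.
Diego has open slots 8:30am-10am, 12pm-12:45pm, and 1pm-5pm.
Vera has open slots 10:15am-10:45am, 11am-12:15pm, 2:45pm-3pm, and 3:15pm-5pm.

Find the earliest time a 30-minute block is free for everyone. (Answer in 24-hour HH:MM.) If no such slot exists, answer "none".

15:15

Isla free within 08:00–17:00: 08:00–13:15, 13:30–15:45.
Sven ∩ Isla: 08:00–12:00, 13:00–13:15, 13:30–14:15, 14:30–15:45.
Sven ∩ Isla ∩ Diego: 08:30–10:00, 13:00–13:15, 13:30–14:15, 14:30–15:45.
Sven ∩ Isla ∩ Diego ∩ Vera: 14:45–15:00, 15:15–15:45.
Windows ≥ 30 min: 15:15–15:45.
Earliest such window starts at 15:15.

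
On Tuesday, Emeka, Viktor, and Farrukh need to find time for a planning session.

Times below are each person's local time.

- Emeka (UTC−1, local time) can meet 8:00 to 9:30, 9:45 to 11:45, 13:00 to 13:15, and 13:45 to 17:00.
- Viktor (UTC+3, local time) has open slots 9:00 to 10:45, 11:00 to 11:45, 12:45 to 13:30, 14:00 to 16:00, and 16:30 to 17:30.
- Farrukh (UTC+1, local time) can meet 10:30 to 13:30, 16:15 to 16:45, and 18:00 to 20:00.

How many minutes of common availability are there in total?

Emeka → UTC: 09:00–10:30, 10:45–12:45, 14:00–14:15, 14:45–18:00.
Viktor → UTC: 06:00–07:45, 08:00–08:45, 09:45–10:30, 11:00–13:00, 13:30–14:30.
Farrukh → UTC: 09:30–12:30, 15:15–15:45, 17:00–19:00.
Emeka ∩ Viktor: 09:45–10:30, 11:00–12:45, 14:00–14:15.
Emeka ∩ Viktor ∩ Farrukh: 09:45–10:30, 11:00–12:30.
Total common minutes: 45 + 90 = 135.

135 minutes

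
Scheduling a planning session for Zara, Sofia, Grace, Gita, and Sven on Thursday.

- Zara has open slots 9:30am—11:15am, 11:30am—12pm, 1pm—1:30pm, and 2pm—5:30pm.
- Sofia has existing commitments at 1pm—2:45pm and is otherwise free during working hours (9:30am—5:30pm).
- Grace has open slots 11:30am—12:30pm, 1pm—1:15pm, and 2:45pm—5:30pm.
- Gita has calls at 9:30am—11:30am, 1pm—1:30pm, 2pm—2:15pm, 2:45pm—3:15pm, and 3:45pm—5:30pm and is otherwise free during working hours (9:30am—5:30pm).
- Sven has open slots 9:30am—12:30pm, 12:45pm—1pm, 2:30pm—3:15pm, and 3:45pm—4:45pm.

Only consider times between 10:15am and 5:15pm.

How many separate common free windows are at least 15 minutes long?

1

Sofia free within 09:30–17:30: 09:30–13:00, 14:45–17:30.
Gita free within 09:30–17:30: 11:30–13:00, 13:30–14:00, 14:15–14:45, 15:15–15:45.
Zara ∩ Sofia: 09:30–11:15, 11:30–12:00, 14:45–17:30.
Zara ∩ Sofia ∩ Grace: 11:30–12:00, 14:45–17:30.
Zara ∩ Sofia ∩ Grace ∩ Gita: 11:30–12:00, 15:15–15:45.
Zara ∩ Sofia ∩ Grace ∩ Gita ∩ Sven: 11:30–12:00.
Restricted to 10:15–17:15: 11:30–12:00.
Windows ≥ 15 min: 11:30–12:00.
That's 1 window.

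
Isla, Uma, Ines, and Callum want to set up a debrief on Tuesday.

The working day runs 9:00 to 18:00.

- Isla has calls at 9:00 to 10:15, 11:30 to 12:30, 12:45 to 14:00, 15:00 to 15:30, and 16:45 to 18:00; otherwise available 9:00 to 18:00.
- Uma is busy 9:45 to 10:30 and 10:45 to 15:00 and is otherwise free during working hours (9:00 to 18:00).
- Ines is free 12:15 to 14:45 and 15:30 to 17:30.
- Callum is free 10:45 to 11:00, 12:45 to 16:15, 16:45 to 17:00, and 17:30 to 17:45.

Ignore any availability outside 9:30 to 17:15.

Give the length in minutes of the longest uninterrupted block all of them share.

45 minutes

Isla free within 09:00–18:00: 10:15–11:30, 12:30–12:45, 14:00–15:00, 15:30–16:45.
Uma free within 09:00–18:00: 09:00–09:45, 10:30–10:45, 15:00–18:00.
Isla ∩ Uma: 10:30–10:45, 15:30–16:45.
Isla ∩ Uma ∩ Ines: 15:30–16:45.
Isla ∩ Uma ∩ Ines ∩ Callum: 15:30–16:15.
Restricted to 09:30–17:15: 15:30–16:15.
Single common window of 45 minutes.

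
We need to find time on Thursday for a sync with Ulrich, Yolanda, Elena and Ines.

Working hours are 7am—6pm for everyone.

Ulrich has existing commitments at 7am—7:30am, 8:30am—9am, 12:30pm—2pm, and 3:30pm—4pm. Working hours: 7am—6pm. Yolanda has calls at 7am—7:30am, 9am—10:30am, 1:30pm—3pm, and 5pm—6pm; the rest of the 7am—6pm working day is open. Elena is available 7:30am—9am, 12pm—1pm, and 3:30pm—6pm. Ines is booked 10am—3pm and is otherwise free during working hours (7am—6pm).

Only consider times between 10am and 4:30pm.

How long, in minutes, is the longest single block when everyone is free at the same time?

Ulrich free within 07:00–18:00: 07:30–08:30, 09:00–12:30, 14:00–15:30, 16:00–18:00.
Yolanda free within 07:00–18:00: 07:30–09:00, 10:30–13:30, 15:00–17:00.
Ines free within 07:00–18:00: 07:00–10:00, 15:00–18:00.
Ulrich ∩ Yolanda: 07:30–08:30, 10:30–12:30, 15:00–15:30, 16:00–17:00.
Ulrich ∩ Yolanda ∩ Elena: 07:30–08:30, 12:00–12:30, 16:00–17:00.
Ulrich ∩ Yolanda ∩ Elena ∩ Ines: 07:30–08:30, 16:00–17:00.
Restricted to 10:00–16:30: 16:00–16:30.
Single common window of 30 minutes.

30 minutes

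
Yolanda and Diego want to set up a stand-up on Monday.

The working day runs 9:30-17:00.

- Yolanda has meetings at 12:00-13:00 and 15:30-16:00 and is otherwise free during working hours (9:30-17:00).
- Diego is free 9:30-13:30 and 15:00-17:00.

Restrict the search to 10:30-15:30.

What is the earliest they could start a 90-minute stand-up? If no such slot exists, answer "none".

10:30

Yolanda free within 09:30–17:00: 09:30–12:00, 13:00–15:30, 16:00–17:00.
Yolanda ∩ Diego: 09:30–12:00, 13:00–13:30, 15:00–15:30, 16:00–17:00.
Restricted to 10:30–15:30: 10:30–12:00, 13:00–13:30, 15:00–15:30.
Windows ≥ 90 min: 10:30–12:00.
Earliest such window starts at 10:30.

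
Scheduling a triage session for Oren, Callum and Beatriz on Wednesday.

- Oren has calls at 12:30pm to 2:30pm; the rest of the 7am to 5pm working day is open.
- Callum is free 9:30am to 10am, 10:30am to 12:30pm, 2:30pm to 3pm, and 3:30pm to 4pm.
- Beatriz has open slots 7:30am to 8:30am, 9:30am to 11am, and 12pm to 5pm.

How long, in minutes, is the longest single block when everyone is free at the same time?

30 minutes

Oren free within 07:00–17:00: 07:00–12:30, 14:30–17:00.
Oren ∩ Callum: 09:30–10:00, 10:30–12:30, 14:30–15:00, 15:30–16:00.
Oren ∩ Callum ∩ Beatriz: 09:30–10:00, 10:30–11:00, 12:00–12:30, 14:30–15:00, 15:30–16:00.
Common window lengths: 30, 30, 30, 30, 30 min; longest is 30.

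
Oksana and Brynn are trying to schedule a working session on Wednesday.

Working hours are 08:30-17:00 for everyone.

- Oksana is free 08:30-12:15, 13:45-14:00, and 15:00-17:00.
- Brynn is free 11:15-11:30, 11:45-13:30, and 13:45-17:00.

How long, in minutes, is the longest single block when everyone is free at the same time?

120 minutes

Oksana ∩ Brynn: 11:15–11:30, 11:45–12:15, 13:45–14:00, 15:00–17:00.
Common window lengths: 15, 30, 15, 120 min; longest is 120.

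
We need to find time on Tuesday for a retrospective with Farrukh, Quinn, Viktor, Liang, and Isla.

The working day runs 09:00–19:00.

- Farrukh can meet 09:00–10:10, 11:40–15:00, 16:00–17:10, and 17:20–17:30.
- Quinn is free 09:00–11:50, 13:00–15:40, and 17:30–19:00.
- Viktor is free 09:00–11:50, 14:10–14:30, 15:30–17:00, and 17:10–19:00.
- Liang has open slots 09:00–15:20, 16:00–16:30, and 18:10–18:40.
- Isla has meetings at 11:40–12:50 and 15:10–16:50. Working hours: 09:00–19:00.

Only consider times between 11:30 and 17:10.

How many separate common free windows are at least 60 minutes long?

Isla free within 09:00–19:00: 09:00–11:40, 12:50–15:10, 16:50–19:00.
Farrukh ∩ Quinn: 09:00–10:10, 11:40–11:50, 13:00–15:00.
Farrukh ∩ Quinn ∩ Viktor: 09:00–10:10, 11:40–11:50, 14:10–14:30.
Farrukh ∩ Quinn ∩ Viktor ∩ Liang: 09:00–10:10, 11:40–11:50, 14:10–14:30.
Farrukh ∩ Quinn ∩ Viktor ∩ Liang ∩ Isla: 09:00–10:10, 14:10–14:30.
Restricted to 11:30–17:10: 14:10–14:30.
Windows ≥ 60 min: (none).
That's 0 windows.

0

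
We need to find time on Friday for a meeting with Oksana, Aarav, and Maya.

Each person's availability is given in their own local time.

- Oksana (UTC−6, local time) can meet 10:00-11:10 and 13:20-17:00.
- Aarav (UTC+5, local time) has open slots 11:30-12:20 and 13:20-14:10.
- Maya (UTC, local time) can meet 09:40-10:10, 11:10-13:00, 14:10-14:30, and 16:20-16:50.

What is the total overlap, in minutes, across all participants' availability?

Oksana → UTC: 16:00–17:10, 19:20–23:00.
Aarav → UTC: 06:30–07:20, 08:20–09:10.
Maya → UTC: 09:40–10:10, 11:10–13:00, 14:10–14:30, 16:20–16:50.
Oksana ∩ Aarav: (none).
Oksana ∩ Aarav ∩ Maya: (none).
Total common minutes: 0.

0 minutes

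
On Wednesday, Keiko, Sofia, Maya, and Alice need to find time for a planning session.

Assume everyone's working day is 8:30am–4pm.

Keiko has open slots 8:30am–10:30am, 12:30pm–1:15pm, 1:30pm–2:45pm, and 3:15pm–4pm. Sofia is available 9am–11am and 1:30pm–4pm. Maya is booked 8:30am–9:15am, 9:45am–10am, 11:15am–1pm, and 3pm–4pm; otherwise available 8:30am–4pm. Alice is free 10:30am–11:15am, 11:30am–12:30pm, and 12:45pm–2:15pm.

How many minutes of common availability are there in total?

Maya free within 08:30–16:00: 09:15–09:45, 10:00–11:15, 13:00–15:00.
Keiko ∩ Sofia: 09:00–10:30, 13:30–14:45, 15:15–16:00.
Keiko ∩ Sofia ∩ Maya: 09:15–09:45, 10:00–10:30, 13:30–14:45.
Keiko ∩ Sofia ∩ Maya ∩ Alice: 13:30–14:15.
Total common minutes: 45.

45 minutes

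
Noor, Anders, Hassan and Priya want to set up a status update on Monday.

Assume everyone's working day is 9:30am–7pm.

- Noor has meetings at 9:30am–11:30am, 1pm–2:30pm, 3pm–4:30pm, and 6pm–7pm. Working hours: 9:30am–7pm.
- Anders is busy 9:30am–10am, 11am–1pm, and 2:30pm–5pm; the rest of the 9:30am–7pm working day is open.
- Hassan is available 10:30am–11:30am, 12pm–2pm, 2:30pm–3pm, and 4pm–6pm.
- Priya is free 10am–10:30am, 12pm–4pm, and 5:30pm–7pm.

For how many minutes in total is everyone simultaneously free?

Noor free within 09:30–19:00: 11:30–13:00, 14:30–15:00, 16:30–18:00.
Anders free within 09:30–19:00: 10:00–11:00, 13:00–14:30, 17:00–19:00.
Noor ∩ Anders: 17:00–18:00.
Noor ∩ Anders ∩ Hassan: 17:00–18:00.
Noor ∩ Anders ∩ Hassan ∩ Priya: 17:30–18:00.
Total common minutes: 30.

30 minutes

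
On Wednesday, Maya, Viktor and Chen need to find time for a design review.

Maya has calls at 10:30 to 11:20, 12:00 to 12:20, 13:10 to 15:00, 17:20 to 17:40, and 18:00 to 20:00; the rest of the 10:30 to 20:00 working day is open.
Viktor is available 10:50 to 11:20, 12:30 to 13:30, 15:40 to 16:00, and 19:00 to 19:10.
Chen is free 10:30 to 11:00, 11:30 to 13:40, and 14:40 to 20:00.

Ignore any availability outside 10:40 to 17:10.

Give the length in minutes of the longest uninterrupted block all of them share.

Maya free within 10:30–20:00: 11:20–12:00, 12:20–13:10, 15:00–17:20, 17:40–18:00.
Maya ∩ Viktor: 12:30–13:10, 15:40–16:00.
Maya ∩ Viktor ∩ Chen: 12:30–13:10, 15:40–16:00.
Restricted to 10:40–17:10: 12:30–13:10, 15:40–16:00.
Common window lengths: 40, 20 min; longest is 40.

40 minutes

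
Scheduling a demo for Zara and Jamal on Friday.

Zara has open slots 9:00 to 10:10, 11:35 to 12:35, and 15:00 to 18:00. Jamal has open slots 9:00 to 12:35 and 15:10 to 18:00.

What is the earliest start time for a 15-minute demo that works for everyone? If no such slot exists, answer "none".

Zara ∩ Jamal: 09:00–10:10, 11:35–12:35, 15:10–18:00.
Windows ≥ 15 min: 09:00–10:10, 11:35–12:35, 15:10–18:00.
Earliest such window starts at 09:00.

09:00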